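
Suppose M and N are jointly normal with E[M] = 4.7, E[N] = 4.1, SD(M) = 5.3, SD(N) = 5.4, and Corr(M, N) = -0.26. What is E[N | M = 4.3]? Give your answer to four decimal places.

4.2060

E[N | M=x] = μ_N + ρ(σ_N/σ_M)(x − μ_M) for jointly normal variables.
E[N | M=4.3] = 4.1 + (-0.26)·(5.4/5.3)·(4.3 − (4.7)) = 4.1 + (-0.26491)·(-0.4) = 4.2060.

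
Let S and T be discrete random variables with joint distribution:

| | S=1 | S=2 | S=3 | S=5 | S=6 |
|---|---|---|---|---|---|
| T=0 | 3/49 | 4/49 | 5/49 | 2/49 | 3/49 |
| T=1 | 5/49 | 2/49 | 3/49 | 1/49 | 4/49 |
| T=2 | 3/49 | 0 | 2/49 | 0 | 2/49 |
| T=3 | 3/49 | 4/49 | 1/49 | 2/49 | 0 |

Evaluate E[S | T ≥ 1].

23/8

P(T ≥ 1) = 32/49.
Summing S·P(S=x,T=y) over the conditioning event gives 92/49.
E[S | T ≥ 1] = (92/49) / (32/49) = 23/8.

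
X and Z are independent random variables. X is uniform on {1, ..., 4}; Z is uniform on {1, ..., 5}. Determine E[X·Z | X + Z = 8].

Outcomes with X + Z = 8: (3,5), (4,4), each with probability 1/20.
E[X·Z | X + Z = 8] = (15 + 16) / 2 = 31/2.

31/2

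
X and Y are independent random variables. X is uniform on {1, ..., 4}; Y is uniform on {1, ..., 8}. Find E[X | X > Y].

10/3

Outcomes with X > Y: (2,1), (3,1), (3,2), (4,1), (4,2), (4,3), each with probability 1/32.
E[X | X > Y] = (2 + 3 + 3 + 4 + 4 + 4) / 6 = 10/3.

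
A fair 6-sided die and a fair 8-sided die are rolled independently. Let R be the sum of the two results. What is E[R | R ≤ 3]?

P(R ≤ 3) = 1/16.
Σ over the event: 2·1/48 + 3·1/24 = 1/6.
E[R | R ≤ 3] = (1/6) / (1/16) = 8/3.

8/3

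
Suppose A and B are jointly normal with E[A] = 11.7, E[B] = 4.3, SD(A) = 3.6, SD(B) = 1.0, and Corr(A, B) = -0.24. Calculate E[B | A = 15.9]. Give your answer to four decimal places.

4.0200

The regression of B on A has slope ρ·σ_B/σ_A and passes through (μ_A, μ_B).
E[B | A=15.9] = 4.3 + (-0.24)·(1.0/3.6)·(15.9 − (11.7)) = 4.3 + (-0.066667)·(4.2) = 4.0200.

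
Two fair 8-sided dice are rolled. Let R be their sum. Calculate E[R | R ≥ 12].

P(R ≥ 12) = 15/64.
Σ over the event: 12·5/64 + 13·1/16 + 14·3/64 + 15·1/32 + 16·1/64 = 25/8.
E[R | R ≥ 12] = (25/8) / (15/64) = 40/3.

40/3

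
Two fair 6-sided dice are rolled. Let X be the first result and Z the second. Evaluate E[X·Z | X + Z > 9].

Outcomes with X + Z > 9: (4,6), (5,5), (5,6), (6,4), (6,5), (6,6), each with probability 1/36.
E[X·Z | X + Z > 9] = (24 + 25 + 30 + 24 + 30 + 36) / 6 = 169/6.

169/6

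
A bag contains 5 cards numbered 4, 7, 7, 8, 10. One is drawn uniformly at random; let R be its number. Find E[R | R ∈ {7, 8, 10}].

P(R ∈ {7, 8, 10}) = 4/5.
Σ over the event: 7·2/5 + 8·1/5 + 10·1/5 = 32/5.
E[R | R ∈ {7, 8, 10}] = (32/5) / (4/5) = 8.

8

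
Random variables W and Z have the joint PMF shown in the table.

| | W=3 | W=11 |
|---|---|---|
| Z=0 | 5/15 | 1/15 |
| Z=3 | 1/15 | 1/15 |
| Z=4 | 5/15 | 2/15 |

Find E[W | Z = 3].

7

P(Z = 3) = 2/15.
Σ W·P over the event = 3·(1/15) + 11·(1/15) = 14/15.
E[W | Z = 3] = (14/15) / (2/15) = 7.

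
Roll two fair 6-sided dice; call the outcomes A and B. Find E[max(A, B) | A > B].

P(A > B) = 5/12.
Summing max(A,B)·P(x,y) over outcomes with A > B gives 35/18.
E[max(A, B) | A > B] = (35/18) / (5/12) = 14/3.

14/3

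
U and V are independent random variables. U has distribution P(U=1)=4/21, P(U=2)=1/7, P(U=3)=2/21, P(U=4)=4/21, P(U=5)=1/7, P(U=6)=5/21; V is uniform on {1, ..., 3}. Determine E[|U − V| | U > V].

120/43

P(U > V) = 43/63.
Summing |U−V|·P(x,y) over outcomes with U > V gives 40/21.
E[|U − V| | U > V] = (40/21) / (43/63) = 120/43.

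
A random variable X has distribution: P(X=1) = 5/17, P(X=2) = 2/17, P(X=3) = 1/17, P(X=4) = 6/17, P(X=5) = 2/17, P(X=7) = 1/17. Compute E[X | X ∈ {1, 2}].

P(X ∈ {1, 2}) = 7/17.
Σ over the event: 1·5/17 + 2·2/17 = 9/17.
E[X | X ∈ {1, 2}] = (9/17) / (7/17) = 9/7.

9/7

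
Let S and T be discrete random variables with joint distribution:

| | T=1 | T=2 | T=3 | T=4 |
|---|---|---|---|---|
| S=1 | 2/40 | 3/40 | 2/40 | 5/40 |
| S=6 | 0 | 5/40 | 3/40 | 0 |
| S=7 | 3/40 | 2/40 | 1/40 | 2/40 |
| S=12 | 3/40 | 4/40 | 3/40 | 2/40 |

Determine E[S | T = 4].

P(T = 4) = 9/40.
Summing S·P(S=x,T=y) over the conditioning event gives 43/40.
E[S | T = 4] = (43/40) / (9/40) = 43/9.

43/9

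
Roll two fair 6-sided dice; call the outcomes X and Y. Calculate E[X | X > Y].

14/3

P(X > Y) = 5/12.
Summing X·P(x,y) over outcomes with X > Y gives 35/18.
E[X | X > Y] = (35/18) / (5/12) = 14/3.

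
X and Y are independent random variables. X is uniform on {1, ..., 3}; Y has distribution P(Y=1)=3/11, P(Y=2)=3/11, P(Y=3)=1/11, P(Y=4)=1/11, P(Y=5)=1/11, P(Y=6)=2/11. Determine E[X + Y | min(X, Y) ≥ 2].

25/4

P(min(X, Y) ≥ 2) = 16/33.
Summing (X+Y)·P(x,y) over outcomes with min(X, Y) ≥ 2 gives 100/33.
E[X + Y | min(X, Y) ≥ 2] = (100/33) / (16/33) = 25/4.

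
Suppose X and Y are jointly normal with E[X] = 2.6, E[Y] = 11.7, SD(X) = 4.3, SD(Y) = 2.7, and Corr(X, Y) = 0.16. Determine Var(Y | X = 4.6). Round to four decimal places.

The conditional variance in a bivariate normal is σ_Y²(1 − ρ²), independent of x.
Var(Y | X=4.6) = (2.7)²·(1 − (0.16)²) = 7.29·0.9744 = 7.1034.

7.1034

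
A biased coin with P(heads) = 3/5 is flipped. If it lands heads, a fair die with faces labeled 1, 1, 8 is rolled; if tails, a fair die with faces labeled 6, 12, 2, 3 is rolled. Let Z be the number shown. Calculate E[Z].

43/10

E[Z | heads] = (1+1+8)/3 = 10/3.
E[Z | tails] = (6+12+2+3)/4 = 23/4.
By the law of total expectation,
E[Z] = (3/5)·(10/3) + (2/5)·(23/4) = 43/10.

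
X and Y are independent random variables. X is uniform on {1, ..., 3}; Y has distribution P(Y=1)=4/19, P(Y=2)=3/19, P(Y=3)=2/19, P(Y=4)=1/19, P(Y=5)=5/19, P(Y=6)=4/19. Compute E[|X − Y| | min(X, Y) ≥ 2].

P(min(X, Y) ≥ 2) = 10/19.
Summing |X−Y|·P(x,y) over outcomes with min(X, Y) ≥ 2 gives 61/57.
E[|X − Y| | min(X, Y) ≥ 2] = (61/57) / (10/19) = 61/30.

61/30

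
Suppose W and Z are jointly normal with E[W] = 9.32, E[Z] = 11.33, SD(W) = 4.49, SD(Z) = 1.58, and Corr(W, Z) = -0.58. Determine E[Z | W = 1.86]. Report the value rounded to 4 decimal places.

12.8526

E[Z | W=x] = μ_Z + ρ(σ_Z/σ_W)(x − μ_W) for jointly normal variables.
E[Z | W=1.86] = 11.33 + (-0.58)·(1.58/4.49)·(1.86 − (9.32)) = 11.33 + (-0.2041)·(-7.46) = 12.8526.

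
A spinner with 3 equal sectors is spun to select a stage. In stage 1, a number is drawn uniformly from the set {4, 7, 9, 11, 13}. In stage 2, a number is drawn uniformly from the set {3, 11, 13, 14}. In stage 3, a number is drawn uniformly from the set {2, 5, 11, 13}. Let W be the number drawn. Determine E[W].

134/15

E[W | stage 1] = (4+7+9+11+13)/5 = 44/5.
E[W | stage 2] = (3+11+13+14)/4 = 41/4.
E[W | stage 3] = (2+5+11+13)/4 = 31/4.
By the law of total expectation,
E[W] = (1/3)·(44/5) + (1/3)·(41/4) + (1/3)·(31/4) = 134/15.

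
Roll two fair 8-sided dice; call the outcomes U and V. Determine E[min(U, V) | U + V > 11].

P(U + V > 11) = 15/64.
Summing min(U,V)·P(x,y) over outcomes with U + V > 11 gives 87/64.
E[min(U, V) | U + V > 11] = (87/64) / (15/64) = 29/5.

29/5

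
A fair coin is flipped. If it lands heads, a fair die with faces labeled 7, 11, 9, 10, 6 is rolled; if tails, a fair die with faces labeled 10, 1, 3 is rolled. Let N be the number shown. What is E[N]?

199/30

E[N | heads] = (7+11+9+10+6)/5 = 43/5.
E[N | tails] = (10+1+3)/3 = 14/3.
E[N] = (1/2)·(43/5) + (1/2)·(14/3) = 199/30.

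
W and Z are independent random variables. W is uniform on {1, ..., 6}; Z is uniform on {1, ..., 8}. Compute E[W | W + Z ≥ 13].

Outcomes with W + Z ≥ 13: (5,8), (6,7), (6,8), each with probability 1/48.
E[W | W + Z ≥ 13] = (5 + 6 + 6) / 3 = 17/3.

17/3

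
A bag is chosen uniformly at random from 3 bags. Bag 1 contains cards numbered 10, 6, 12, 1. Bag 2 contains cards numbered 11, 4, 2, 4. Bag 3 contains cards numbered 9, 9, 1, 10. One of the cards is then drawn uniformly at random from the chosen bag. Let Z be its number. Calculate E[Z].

79/12

E[Z | bag 1] = (10+6+12+1)/4 = 29/4.
E[Z | bag 2] = (11+4+2+4)/4 = 21/4.
E[Z | bag 3] = (9+9+1+10)/4 = 29/4.
E[Z] = (1/3)·(29/4) + (1/3)·(21/4) + (1/3)·(29/4) = 79/12.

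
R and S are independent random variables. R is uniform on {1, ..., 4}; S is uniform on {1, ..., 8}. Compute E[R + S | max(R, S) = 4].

44/7

Outcomes with max(R, S) = 4: (1,4), (2,4), (3,4), (4,1), (4,2), (4,3), (4,4), each with probability 1/32.
E[R + S | max(R, S) = 4] = (5 + 6 + 7 + 5 + 6 + 7 + 8) / 7 = 44/7.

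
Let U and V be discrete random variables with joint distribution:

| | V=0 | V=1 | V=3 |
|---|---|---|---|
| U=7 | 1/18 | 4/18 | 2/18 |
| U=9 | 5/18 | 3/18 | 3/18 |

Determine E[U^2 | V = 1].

439/7

P(V = 1) = 7/18.
Σ U^2·P over the event = 49·(4/18) + 81·(3/18) = 439/18.
E[U^2 | V = 1] = (439/18) / (7/18) = 439/7.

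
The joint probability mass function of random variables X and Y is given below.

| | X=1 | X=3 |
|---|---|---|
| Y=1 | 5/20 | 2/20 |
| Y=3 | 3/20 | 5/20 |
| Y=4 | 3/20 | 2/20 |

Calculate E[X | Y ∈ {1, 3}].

29/15

P(Y ∈ {1, 3}) = 3/4.
Σ X·P over the event = 1·(5/20) + 1·(3/20) + 3·(2/20) + 3·(5/20) = 29/20.
E[X | Y ∈ {1, 3}] = (29/20) / (3/4) = 29/15.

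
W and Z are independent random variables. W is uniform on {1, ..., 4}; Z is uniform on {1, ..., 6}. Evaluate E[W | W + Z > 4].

25/9

P(W + Z > 4) = 3/4.
Summing W·P(x,y) over outcomes with W + Z > 4 gives 25/12.
E[W | W + Z > 4] = (25/12) / (3/4) = 25/9.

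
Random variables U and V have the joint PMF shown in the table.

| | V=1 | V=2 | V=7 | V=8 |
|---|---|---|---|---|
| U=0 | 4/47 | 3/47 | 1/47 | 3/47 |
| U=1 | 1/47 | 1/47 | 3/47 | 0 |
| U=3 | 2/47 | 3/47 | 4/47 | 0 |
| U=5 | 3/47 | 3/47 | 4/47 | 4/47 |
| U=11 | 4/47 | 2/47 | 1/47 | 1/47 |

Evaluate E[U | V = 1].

P(V = 1) = 14/47.
Σ U·P over the event = 0·(4/47) + 1·(1/47) + 3·(2/47) + 5·(3/47) + 11·(4/47) = 66/47.
E[U | V = 1] = (66/47) / (14/47) = 33/7.

33/7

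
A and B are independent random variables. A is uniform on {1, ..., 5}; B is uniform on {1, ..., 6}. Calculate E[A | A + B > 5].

P(A + B > 5) = 2/3.
Summing A·P(x,y) over outcomes with A + B > 5 gives 7/3.
E[A | A + B > 5] = (7/3) / (2/3) = 7/2.

7/2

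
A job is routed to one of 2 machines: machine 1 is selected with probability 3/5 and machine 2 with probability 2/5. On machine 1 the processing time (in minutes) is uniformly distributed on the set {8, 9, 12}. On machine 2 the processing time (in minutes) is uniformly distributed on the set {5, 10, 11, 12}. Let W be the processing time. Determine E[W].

48/5

E[W | machine 1] = (8+9+12)/3 = 29/3.
E[W | machine 2] = (5+10+11+12)/4 = 19/2.
E[W] = (3/5)·(29/3) + (2/5)·(19/2) = 48/5.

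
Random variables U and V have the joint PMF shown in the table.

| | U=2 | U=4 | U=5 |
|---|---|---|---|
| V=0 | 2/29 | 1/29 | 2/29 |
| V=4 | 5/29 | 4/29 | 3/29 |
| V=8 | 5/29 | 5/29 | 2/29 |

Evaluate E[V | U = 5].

4

P(U = 5) = 7/29.
Summing V·P(U=x,V=y) over the conditioning event gives 28/29.
E[V | U = 5] = (28/29) / (7/29) = 4.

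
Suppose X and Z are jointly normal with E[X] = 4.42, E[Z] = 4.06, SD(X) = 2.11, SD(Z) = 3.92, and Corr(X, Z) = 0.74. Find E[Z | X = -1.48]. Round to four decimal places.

-4.0512

For a bivariate normal, E[Z | X=x] = μ_Z + ρ·(σ_Z/σ_X)·(x − μ_X).
E[Z | X=-1.48] = 4.06 + (0.74)·(3.92/2.11)·(-1.48 − (4.42)) = 4.06 + (1.374787)·(-5.9) = -4.0512.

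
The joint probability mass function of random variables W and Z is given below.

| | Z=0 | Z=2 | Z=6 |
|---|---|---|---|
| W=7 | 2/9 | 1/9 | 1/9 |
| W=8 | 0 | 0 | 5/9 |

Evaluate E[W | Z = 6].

47/6

P(Z = 6) = 2/3.
Σ W·P over the event = 7·(1/9) + 8·(5/9) = 47/9.
E[W | Z = 6] = (47/9) / (2/3) = 47/6.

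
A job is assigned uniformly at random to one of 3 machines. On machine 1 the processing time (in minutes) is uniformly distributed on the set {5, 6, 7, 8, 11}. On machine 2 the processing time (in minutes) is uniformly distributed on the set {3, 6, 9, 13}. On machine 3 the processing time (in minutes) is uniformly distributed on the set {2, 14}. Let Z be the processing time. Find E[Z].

463/60

E[Z | machine 1] = (5+6+7+8+11)/5 = 37/5.
E[Z | machine 2] = (3+6+9+13)/4 = 31/4.
E[Z | machine 3] = (2+14)/2 = 8.
E[Z] = (1/3)·(37/5) + (1/3)·(31/4) + (1/3)·(8) = 463/60.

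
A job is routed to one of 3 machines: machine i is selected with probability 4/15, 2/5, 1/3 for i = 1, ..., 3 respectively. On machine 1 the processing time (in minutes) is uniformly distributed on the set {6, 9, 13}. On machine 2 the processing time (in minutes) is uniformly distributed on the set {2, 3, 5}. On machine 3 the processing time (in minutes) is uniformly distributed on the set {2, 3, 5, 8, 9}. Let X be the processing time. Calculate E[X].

253/45

E[X | machine 1] = (6+9+13)/3 = 28/3.
E[X | machine 2] = (2+3+5)/3 = 10/3.
E[X | machine 3] = (2+3+5+8+9)/5 = 27/5.
E[X] = (4/15)·(28/3) + (2/5)·(10/3) + (1/3)·(27/5) = 253/45.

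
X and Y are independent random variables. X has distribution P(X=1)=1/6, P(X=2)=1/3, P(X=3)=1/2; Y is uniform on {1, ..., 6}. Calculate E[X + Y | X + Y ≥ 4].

199/32

P(X + Y ≥ 4) = 8/9.
Summing (X+Y)·P(x,y) over outcomes with X + Y ≥ 4 gives 199/36.
E[X + Y | X + Y ≥ 4] = (199/36) / (8/9) = 199/32.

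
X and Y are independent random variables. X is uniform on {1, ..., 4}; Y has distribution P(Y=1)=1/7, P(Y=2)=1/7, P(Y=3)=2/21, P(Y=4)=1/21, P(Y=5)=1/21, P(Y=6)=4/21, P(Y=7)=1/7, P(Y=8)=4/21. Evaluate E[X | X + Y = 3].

P(X + Y = 3) = 1/14.
Summing X·P(x,y) over outcomes with X + Y = 3 gives 3/28.
E[X | X + Y = 3] = (3/28) / (1/14) = 3/2.

3/2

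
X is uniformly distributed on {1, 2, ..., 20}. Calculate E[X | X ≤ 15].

8

P(X ≤ 15) = 3/4.
E[X | X ≤ 15] = (6) / (3/4) = 8.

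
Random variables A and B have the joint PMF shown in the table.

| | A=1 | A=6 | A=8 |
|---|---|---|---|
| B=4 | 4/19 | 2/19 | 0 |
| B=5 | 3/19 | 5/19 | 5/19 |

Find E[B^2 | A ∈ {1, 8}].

22

P(A ∈ {1, 8}) = 12/19.
Σ B^2·P over the event = 16·(4/19) + 25·(3/19) + 25·(5/19) = 264/19.
E[B^2 | A ∈ {1, 8}] = (264/19) / (12/19) = 22.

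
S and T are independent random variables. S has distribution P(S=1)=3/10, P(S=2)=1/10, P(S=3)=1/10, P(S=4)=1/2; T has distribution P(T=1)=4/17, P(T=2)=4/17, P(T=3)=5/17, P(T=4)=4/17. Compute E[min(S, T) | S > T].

151/77

P(S > T) = 77/170.
Summing min(S,T)·P(x,y) over outcomes with S > T gives 151/170.
E[min(S, T) | S > T] = (151/170) / (77/170) = 151/77.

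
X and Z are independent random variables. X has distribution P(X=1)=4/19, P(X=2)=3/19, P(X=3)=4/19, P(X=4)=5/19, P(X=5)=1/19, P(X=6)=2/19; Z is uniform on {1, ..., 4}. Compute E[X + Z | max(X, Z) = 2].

P(max(X, Z) = 2) = 5/38.
Summing (X+Z)·P(x,y) over outcomes with max(X, Z) = 2 gives 33/76.
E[X + Z | max(X, Z) = 2] = (33/76) / (5/38) = 33/10.

33/10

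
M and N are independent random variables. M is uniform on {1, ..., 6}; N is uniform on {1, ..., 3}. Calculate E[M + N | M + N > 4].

79/12

P(M + N > 4) = 2/3.
Summing (M+N)·P(x,y) over outcomes with M + N > 4 gives 79/18.
E[M + N | M + N > 4] = (79/18) / (2/3) = 79/12.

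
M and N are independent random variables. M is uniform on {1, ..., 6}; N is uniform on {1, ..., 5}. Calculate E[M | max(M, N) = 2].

Outcomes with max(M, N) = 2: (1,2), (2,1), (2,2), each with probability 1/30.
E[M | max(M, N) = 2] = (1 + 2 + 2) / 3 = 5/3.

5/3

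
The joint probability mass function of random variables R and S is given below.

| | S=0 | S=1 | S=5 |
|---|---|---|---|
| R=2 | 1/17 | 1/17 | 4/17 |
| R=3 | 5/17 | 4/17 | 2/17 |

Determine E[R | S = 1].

14/5

P(S = 1) = 5/17.
Summing R·P(R=x,S=y) over the conditioning event gives 14/17.
E[R | S = 1] = (14/17) / (5/17) = 14/5.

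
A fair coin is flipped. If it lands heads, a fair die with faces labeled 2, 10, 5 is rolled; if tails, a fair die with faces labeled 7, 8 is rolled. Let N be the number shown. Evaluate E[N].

E[N | heads] = (2+10+5)/3 = 17/3.
E[N | tails] = (7+8)/2 = 15/2.
By the law of total expectation,
E[N] = (1/2)·(17/3) + (1/2)·(15/2) = 79/12.

79/12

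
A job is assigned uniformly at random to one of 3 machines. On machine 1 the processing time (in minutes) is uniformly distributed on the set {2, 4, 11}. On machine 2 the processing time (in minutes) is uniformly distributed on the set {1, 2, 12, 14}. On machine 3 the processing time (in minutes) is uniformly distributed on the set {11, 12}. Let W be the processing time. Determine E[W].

293/36

E[W | machine 1] = (2+4+11)/3 = 17/3.
E[W | machine 2] = (1+2+12+14)/4 = 29/4.
E[W | machine 3] = (11+12)/2 = 23/2.
By the law of total expectation,
E[W] = (1/3)·(17/3) + (1/3)·(29/4) + (1/3)·(23/2) = 293/36.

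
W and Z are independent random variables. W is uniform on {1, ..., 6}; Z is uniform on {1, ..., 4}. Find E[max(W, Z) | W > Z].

P(W > Z) = 7/12.
Summing max(W,Z)·P(x,y) over outcomes with W > Z gives 8/3.
E[max(W, Z) | W > Z] = (8/3) / (7/12) = 32/7.

32/7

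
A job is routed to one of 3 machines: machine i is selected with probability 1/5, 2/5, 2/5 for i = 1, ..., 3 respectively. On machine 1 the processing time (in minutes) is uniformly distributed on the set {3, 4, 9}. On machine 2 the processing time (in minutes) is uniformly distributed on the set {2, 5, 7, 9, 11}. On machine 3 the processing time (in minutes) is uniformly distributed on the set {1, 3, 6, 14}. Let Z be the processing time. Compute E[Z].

E[Z | machine 1] = (3+4+9)/3 = 16/3.
E[Z | machine 2] = (2+5+7+9+11)/5 = 34/5.
E[Z | machine 3] = (1+3+6+14)/4 = 6.
By the law of total expectation,
E[Z] = (1/5)·(16/3) + (2/5)·(34/5) + (2/5)·(6) = 464/75.

464/75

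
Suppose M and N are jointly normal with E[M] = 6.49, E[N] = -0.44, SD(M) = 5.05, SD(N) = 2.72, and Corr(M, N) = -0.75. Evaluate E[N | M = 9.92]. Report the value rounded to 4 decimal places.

-1.8256

The regression of N on M has slope ρ·σ_N/σ_M and passes through (μ_M, μ_N).
E[N | M=9.92] = -0.44 + (-0.75)·(2.72/5.05)·(9.92 − (6.49)) = -0.44 + (-0.40396)·(3.43) = -1.8256.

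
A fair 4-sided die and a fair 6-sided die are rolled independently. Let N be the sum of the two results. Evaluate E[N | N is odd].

P(N is odd) = 1/2.
Σ over the event: 3·1/12 + 5·1/6 + 7·1/6 + 9·1/12 = 3.
E[N | N is odd] = (3) / (1/2) = 6.

6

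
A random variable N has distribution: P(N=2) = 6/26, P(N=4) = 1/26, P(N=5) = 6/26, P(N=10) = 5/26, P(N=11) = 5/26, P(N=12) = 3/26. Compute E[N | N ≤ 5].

46/13

P(N ≤ 5) = 1/2.
Σ over the event: 2·3/13 + 4·1/26 + 5·3/13 = 23/13.
E[N | N ≤ 5] = (23/13) / (1/2) = 46/13.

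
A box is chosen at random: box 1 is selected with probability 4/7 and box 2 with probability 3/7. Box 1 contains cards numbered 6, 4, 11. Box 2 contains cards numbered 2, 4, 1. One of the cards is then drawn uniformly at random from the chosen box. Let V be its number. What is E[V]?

5

E[V | box 1] = (6+4+11)/3 = 7.
E[V | box 2] = (2+4+1)/3 = 7/3.
E[V] = (4/7)·(7) + (3/7)·(7/3) = 5.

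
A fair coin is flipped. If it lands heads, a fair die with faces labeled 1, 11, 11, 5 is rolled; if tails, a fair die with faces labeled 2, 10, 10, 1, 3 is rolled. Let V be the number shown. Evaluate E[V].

61/10

E[V | heads] = (1+11+11+5)/4 = 7.
E[V | tails] = (2+10+10+1+3)/5 = 26/5.
E[V] = (1/2)·(7) + (1/2)·(26/5) = 61/10.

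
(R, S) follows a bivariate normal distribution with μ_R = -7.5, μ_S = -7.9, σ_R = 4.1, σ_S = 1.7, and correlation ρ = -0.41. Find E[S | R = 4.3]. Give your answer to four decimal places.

-9.9060

The regression of S on R has slope ρ·σ_S/σ_R and passes through (μ_R, μ_S).
E[S | R=4.3] = -7.9 + (-0.41)·(1.7/4.1)·(4.3 − (-7.5)) = -7.9 + (-0.17)·(11.8) = -9.9060.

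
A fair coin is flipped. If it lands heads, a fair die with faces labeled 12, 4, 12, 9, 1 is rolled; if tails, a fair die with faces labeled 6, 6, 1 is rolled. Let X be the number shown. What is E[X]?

E[X | heads] = (12+4+12+9+1)/5 = 38/5.
E[X | tails] = (6+6+1)/3 = 13/3.
E[X] = (1/2)·(38/5) + (1/2)·(13/3) = 179/30.

179/30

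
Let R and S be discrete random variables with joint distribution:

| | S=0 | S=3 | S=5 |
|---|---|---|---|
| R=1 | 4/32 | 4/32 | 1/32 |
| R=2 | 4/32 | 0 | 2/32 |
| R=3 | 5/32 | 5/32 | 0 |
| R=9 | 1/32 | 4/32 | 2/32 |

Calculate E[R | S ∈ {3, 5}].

P(S ∈ {3, 5}) = 9/16.
Σ R·P over the event = 1·(4/32) + 1·(1/32) + 2·(2/32) + 3·(5/32) + 9·(4/32) + 9·(2/32) = 39/16.
E[R | S ∈ {3, 5}] = (39/16) / (9/16) = 13/3.

13/3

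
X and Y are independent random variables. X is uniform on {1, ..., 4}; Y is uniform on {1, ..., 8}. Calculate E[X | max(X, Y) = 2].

5/3

P(max(X, Y) = 2) = 3/32.
Summing X·P(x,y) over outcomes with max(X, Y) = 2 gives 5/32.
E[X | max(X, Y) = 2] = (5/32) / (3/32) = 5/3.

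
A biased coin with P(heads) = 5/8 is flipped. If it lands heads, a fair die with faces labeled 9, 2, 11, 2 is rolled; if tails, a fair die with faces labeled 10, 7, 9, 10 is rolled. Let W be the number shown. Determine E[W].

E[W | heads] = (9+2+11+2)/4 = 6.
E[W | tails] = (10+7+9+10)/4 = 9.
E[W] = (5/8)·(6) + (3/8)·(9) = 57/8.

57/8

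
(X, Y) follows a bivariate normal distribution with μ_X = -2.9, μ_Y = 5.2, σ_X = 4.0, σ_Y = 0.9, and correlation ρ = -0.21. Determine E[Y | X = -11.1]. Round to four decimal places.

5.5875

For a bivariate normal, E[Y | X=x] = μ_Y + ρ·(σ_Y/σ_X)·(x − μ_X).
E[Y | X=-11.1] = 5.2 + (-0.21)·(0.9/4.0)·(-11.1 − (-2.9)) = 5.2 + (-0.04725)·(-8.2) = 5.5875.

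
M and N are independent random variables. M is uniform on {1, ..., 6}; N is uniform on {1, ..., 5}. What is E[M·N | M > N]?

P(M > N) = 1/2.
Summing MN·P(x,y) over outcomes with M > N gives 35/6.
E[M·N | M > N] = (35/6) / (1/2) = 35/3.

35/3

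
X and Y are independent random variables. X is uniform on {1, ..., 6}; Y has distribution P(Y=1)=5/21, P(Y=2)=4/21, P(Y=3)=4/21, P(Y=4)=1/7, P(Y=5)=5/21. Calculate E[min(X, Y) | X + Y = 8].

P(X + Y = 8) = 8/63.
Summing min(X,Y)·P(x,y) over outcomes with X + Y = 8 gives 47/126.
E[min(X, Y) | X + Y = 8] = (47/126) / (8/63) = 47/16.

47/16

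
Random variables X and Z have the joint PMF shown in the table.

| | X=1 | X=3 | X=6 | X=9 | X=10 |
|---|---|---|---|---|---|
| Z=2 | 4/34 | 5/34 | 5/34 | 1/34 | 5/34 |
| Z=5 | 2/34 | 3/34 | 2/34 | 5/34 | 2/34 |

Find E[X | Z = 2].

P(Z = 2) = 10/17.
Σ X·P over the event = 1·(4/34) + 3·(5/34) + 6·(5/34) + 9·(1/34) + 10·(5/34) = 54/17.
E[X | Z = 2] = (54/17) / (10/17) = 27/5.

27/5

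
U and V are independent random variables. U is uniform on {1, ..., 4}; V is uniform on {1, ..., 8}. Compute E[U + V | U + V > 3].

P(U + V > 3) = 29/32.
Summing (U+V)·P(x,y) over outcomes with U + V > 3 gives 27/4.
E[U + V | U + V > 3] = (27/4) / (29/32) = 216/29.

216/29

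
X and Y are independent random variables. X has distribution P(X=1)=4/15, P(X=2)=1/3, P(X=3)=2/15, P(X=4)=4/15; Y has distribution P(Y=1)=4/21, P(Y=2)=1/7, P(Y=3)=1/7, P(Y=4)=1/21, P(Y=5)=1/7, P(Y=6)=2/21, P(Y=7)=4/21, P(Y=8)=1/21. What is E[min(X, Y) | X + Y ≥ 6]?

470/191

P(X + Y ≥ 6) = 191/315.
Summing min(X,Y)·P(x,y) over outcomes with X + Y ≥ 6 gives 94/63.
E[min(X, Y) | X + Y ≥ 6] = (94/63) / (191/315) = 470/191.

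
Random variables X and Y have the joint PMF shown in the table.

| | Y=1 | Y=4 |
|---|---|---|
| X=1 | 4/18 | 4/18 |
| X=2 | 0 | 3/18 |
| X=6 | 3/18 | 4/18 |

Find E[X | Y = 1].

P(Y = 1) = 7/18.
Σ X·P over the event = 1·(4/18) + 6·(3/18) = 11/9.
E[X | Y = 1] = (11/9) / (7/18) = 22/7.

22/7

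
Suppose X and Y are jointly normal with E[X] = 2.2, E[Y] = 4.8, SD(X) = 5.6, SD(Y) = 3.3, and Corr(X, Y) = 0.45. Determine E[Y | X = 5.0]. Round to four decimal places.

The regression of Y on X has slope ρ·σ_Y/σ_X and passes through (μ_X, μ_Y).
E[Y | X=5.0] = 4.8 + (0.45)·(3.3/5.6)·(5.0 − (2.2)) = 4.8 + (0.26518)·(2.8) = 5.5425.

5.5425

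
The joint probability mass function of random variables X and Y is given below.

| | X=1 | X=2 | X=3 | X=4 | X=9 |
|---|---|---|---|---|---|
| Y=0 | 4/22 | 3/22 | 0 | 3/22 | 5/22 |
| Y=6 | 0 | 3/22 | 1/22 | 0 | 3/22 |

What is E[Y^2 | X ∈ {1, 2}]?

P(X ∈ {1, 2}) = 5/11.
Σ Y^2·P over the event = 0·(4/22) + 0·(3/22) + 36·(3/22) = 54/11.
E[Y^2 | X ∈ {1, 2}] = (54/11) / (5/11) = 54/5.

54/5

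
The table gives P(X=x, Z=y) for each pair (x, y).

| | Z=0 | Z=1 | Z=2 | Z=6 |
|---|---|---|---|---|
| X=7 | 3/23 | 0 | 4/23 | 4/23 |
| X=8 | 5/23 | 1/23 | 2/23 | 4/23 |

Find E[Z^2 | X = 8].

51/4

P(X = 8) = 12/23.
Summing Z^2·P(X=x,Z=y) over the conditioning event gives 153/23.
E[Z^2 | X = 8] = (153/23) / (12/23) = 51/4.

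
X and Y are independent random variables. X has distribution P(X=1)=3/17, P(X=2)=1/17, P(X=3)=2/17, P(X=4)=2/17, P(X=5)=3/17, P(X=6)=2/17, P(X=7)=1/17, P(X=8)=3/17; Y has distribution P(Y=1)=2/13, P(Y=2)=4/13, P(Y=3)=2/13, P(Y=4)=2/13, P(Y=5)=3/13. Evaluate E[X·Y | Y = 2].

154/17

P(Y = 2) = 4/13.
Summing XY·P(x,y) over outcomes with Y = 2 gives 616/221.
E[X·Y | Y = 2] = (616/221) / (4/13) = 154/17.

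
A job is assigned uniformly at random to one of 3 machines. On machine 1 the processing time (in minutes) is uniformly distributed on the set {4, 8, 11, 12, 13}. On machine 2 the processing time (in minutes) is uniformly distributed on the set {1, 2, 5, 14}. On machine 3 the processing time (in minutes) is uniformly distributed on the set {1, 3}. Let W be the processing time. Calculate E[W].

E[W | machine 1] = (4+8+11+12+13)/5 = 48/5.
E[W | machine 2] = (1+2+5+14)/4 = 11/2.
E[W | machine 3] = (1+3)/2 = 2.
E[W] = (1/3)·(48/5) + (1/3)·(11/2) + (1/3)·(2) = 57/10.

57/10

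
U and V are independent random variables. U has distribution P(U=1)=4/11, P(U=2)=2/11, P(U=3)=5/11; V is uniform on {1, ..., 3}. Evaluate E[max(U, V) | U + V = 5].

3

P(U + V = 5) = 7/33.
Summing max(U,V)·P(x,y) over outcomes with U + V = 5 gives 7/11.
E[max(U, V) | U + V = 5] = (7/11) / (7/33) = 3.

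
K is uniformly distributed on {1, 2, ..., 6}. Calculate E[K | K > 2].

Given K > 2, K is equally likely to be any of {3, 4, 5, 6}.
E[K | K > 2] = (3 + 4 + 5 + 6) / 4 = 9/2.

9/2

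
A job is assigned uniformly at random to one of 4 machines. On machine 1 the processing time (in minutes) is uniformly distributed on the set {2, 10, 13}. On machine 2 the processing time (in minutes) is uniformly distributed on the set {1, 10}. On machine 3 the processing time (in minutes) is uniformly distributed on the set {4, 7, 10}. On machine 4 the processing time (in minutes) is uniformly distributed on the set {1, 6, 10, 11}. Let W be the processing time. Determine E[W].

E[W | machine 1] = (2+10+13)/3 = 25/3.
E[W | machine 2] = (1+10)/2 = 11/2.
E[W | machine 3] = (4+7+10)/3 = 7.
E[W | machine 4] = (1+6+10+11)/4 = 7.
By the law of total expectation,
E[W] = (1/4)·(25/3) + (1/4)·(11/2) + (1/4)·(7) + (1/4)·(7) = 167/24.

167/24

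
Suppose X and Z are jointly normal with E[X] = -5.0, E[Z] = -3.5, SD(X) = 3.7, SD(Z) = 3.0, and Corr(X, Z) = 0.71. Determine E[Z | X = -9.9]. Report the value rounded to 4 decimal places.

-6.3208

For a bivariate normal, E[Z | X=x] = μ_Z + ρ·(σ_Z/σ_X)·(x − μ_X).
E[Z | X=-9.9] = -3.5 + (0.71)·(3.0/3.7)·(-9.9 − (-5.0)) = -3.5 + (0.57568)·(-4.9) = -6.3208.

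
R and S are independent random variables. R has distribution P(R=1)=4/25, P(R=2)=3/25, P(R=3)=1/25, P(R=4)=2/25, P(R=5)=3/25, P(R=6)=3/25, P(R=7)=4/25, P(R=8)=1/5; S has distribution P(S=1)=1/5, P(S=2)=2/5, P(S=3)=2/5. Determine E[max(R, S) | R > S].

80/13

P(R > S) = 91/125.
Summing max(R,S)·P(x,y) over outcomes with R > S gives 112/25.
E[max(R, S) | R > S] = (112/25) / (91/125) = 80/13.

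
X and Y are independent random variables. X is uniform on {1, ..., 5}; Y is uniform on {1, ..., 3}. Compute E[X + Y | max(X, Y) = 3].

Outcomes with max(X, Y) = 3: (1,3), (2,3), (3,1), (3,2), (3,3), each with probability 1/15.
E[X + Y | max(X, Y) = 3] = (4 + 5 + 4 + 5 + 6) / 5 = 24/5.

24/5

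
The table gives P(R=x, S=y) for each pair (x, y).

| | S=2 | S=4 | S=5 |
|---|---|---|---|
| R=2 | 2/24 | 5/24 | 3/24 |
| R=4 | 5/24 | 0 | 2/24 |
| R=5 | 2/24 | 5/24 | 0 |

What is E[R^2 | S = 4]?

29/2

P(S = 4) = 5/12.
Σ R^2·P over the event = 4·(5/24) + 25·(5/24) = 145/24.
E[R^2 | S = 4] = (145/24) / (5/12) = 29/2.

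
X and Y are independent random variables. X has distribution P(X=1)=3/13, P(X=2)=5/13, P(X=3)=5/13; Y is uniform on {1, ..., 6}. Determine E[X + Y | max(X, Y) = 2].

P(max(X, Y) = 2) = 1/6.
Summing (X+Y)·P(x,y) over outcomes with max(X, Y) = 2 gives 22/39.
E[X + Y | max(X, Y) = 2] = (22/39) / (1/6) = 44/13.

44/13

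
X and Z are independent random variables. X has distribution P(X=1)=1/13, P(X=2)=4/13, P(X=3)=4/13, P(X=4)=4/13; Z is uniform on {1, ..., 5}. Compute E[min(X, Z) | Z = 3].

P(Z = 3) = 1/5.
Summing min(X,Z)·P(x,y) over outcomes with Z = 3 gives 33/65.
E[min(X, Z) | Z = 3] = (33/65) / (1/5) = 33/13.

33/13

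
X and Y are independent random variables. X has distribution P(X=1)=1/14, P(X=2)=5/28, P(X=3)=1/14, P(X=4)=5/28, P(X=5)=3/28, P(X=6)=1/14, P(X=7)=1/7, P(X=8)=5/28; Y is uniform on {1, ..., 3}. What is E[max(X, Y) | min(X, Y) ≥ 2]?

P(min(X, Y) ≥ 2) = 13/21.
Summing max(X,Y)·P(x,y) over outcomes with min(X, Y) ≥ 2 gives 89/28.
E[max(X, Y) | min(X, Y) ≥ 2] = (89/28) / (13/21) = 267/52.

267/52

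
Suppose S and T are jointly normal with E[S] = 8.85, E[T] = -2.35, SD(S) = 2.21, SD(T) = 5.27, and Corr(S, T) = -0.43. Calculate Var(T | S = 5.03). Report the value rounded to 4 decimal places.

22.6377

For a bivariate normal, Var(T | S=x) = σ_T²(1 − ρ²).
Var(T | S=5.03) = (5.27)²·(1 − (-0.43)²) = 27.7729·0.8151 = 22.6377.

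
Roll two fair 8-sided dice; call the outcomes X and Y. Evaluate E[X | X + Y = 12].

6

Outcomes with X + Y = 12: (4,8), (5,7), (6,6), (7,5), (8,4), each with probability 1/64.
E[X | X + Y = 12] = (4 + 5 + 6 + 7 + 8) / 5 = 6.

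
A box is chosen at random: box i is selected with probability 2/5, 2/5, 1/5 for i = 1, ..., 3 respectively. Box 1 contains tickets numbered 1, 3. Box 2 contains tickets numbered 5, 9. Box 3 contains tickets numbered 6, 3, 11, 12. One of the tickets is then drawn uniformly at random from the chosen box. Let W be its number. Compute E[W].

E[W | box 1] = (1+3)/2 = 2.
E[W | box 2] = (5+9)/2 = 7.
E[W | box 3] = (6+3+11+12)/4 = 8.
By the law of total expectation,
E[W] = (2/5)·(2) + (2/5)·(7) + (1/5)·(8) = 26/5.

26/5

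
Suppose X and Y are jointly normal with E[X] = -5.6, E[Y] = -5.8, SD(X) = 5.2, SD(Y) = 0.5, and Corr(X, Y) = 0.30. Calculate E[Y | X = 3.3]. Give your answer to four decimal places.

For a bivariate normal, E[Y | X=x] = μ_Y + ρ·(σ_Y/σ_X)·(x − μ_X).
E[Y | X=3.3] = -5.8 + (0.30)·(0.5/5.2)·(3.3 − (-5.6)) = -5.8 + (0.028846)·(8.9) = -5.5433.

-5.5433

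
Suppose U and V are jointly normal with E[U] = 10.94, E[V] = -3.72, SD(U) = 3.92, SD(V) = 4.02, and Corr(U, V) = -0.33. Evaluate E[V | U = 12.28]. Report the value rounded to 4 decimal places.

-4.1735

The regression of V on U has slope ρ·σ_V/σ_U and passes through (μ_U, μ_V).
E[V | U=12.28] = -3.72 + (-0.33)·(4.02/3.92)·(12.28 − (10.94)) = -3.72 + (-0.33842)·(1.34) = -4.1735.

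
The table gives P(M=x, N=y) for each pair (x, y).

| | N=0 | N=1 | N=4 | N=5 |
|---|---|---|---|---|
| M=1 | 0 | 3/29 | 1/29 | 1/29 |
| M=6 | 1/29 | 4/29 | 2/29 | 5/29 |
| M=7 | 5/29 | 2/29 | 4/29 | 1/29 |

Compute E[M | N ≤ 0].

P(N ≤ 0) = 6/29.
Σ M·P over the event = 6·(1/29) + 7·(5/29) = 41/29.
E[M | N ≤ 0] = (41/29) / (6/29) = 41/6.

41/6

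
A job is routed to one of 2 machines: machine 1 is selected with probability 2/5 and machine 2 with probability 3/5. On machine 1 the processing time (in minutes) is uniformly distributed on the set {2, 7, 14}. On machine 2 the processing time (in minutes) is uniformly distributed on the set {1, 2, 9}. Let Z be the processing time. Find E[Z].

82/15

E[Z | machine 1] = (2+7+14)/3 = 23/3.
E[Z | machine 2] = (1+2+9)/3 = 4.
E[Z] = (2/5)·(23/3) + (3/5)·(4) = 82/15.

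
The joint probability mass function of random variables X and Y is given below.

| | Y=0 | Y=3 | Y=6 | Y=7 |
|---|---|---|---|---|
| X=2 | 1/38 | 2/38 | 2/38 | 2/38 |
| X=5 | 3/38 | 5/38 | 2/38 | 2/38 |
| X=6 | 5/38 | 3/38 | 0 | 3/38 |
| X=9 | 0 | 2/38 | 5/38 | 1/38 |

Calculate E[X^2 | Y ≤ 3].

P(Y ≤ 3) = 21/38.
Σ X^2·P over the event = 4·(1/38) + 4·(2/38) + 25·(3/38) + 25·(5/38) + 36·(5/38) + 36·(3/38) + 81·(2/38) = 331/19.
E[X^2 | Y ≤ 3] = (331/19) / (21/38) = 662/21.

662/21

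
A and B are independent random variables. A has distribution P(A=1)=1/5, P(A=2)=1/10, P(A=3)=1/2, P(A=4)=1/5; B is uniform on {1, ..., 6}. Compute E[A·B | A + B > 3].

P(A + B > 3) = 11/12.
Summing AB·P(x,y) over outcomes with A + B > 3 gives 559/60.
E[A·B | A + B > 3] = (559/60) / (11/12) = 559/55.

559/55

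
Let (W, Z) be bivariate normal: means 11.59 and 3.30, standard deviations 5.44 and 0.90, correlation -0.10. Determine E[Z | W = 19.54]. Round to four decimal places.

For a bivariate normal, E[Z | W=x] = μ_Z + ρ·(σ_Z/σ_W)·(x − μ_W).
E[Z | W=19.54] = 3.30 + (-0.10)·(0.90/5.44)·(19.54 − (11.59)) = 3.30 + (-0.016544)·(7.95) = 3.1685.

3.1685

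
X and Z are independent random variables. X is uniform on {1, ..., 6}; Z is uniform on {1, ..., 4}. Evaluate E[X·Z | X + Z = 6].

15/2

P(X + Z = 6) = 1/6.
Summing XZ·P(x,y) over outcomes with X + Z = 6 gives 5/4.
E[X·Z | X + Z = 6] = (5/4) / (1/6) = 15/2.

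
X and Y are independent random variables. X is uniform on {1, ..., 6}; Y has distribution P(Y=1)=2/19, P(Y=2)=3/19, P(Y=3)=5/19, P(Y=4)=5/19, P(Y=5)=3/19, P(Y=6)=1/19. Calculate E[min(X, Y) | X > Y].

67/25

P(X > Y) = 25/57.
Summing min(X,Y)·P(x,y) over outcomes with X > Y gives 67/57.
E[min(X, Y) | X > Y] = (67/57) / (25/57) = 67/25.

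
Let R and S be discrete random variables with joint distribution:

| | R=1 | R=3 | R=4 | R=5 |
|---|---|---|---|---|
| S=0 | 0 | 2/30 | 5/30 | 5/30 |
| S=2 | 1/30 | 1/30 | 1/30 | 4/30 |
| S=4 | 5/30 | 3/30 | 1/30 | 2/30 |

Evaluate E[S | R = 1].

P(R = 1) = 1/5.
Σ S·P over the event = 2·(1/30) + 4·(5/30) = 11/15.
E[S | R = 1] = (11/15) / (1/5) = 11/3.

11/3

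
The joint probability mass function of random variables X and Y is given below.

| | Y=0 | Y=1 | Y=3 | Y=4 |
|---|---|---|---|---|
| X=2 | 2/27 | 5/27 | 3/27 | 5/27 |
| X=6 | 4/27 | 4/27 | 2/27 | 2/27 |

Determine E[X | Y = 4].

P(Y = 4) = 7/27.
Σ X·P over the event = 2·(5/27) + 6·(2/27) = 22/27.
E[X | Y = 4] = (22/27) / (7/27) = 22/7.

22/7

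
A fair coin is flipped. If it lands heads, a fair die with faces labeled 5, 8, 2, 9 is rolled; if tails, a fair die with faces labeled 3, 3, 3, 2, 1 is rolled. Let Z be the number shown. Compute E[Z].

21/5

E[Z | heads] = (5+8+2+9)/4 = 6.
E[Z | tails] = (3+3+3+2+1)/5 = 12/5.
By the law of total expectation,
E[Z] = (1/2)·(6) + (1/2)·(12/5) = 21/5.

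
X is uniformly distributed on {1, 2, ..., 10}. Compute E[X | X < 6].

Given X < 6, X is equally likely to be any of {1, 2, 3, 4, 5}.
E[X | X < 6] = (1 + 2 + 3 + 4 + 5) / 5 = 3.

3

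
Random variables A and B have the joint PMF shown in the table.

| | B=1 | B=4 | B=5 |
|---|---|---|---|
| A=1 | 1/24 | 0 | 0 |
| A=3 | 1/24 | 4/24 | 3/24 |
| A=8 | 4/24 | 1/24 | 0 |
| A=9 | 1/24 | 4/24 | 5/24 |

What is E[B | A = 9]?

P(A = 9) = 5/12.
Summing B·P(A=x,B=y) over the conditioning event gives 7/4.
E[B | A = 9] = (7/4) / (5/12) = 21/5.

21/5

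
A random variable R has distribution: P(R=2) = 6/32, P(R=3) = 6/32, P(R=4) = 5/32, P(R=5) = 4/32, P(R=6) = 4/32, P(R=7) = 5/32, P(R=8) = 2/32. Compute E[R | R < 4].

5/2

P(R < 4) = 3/8.
Σ over the event: 2·3/16 + 3·3/16 = 15/16.
E[R | R < 4] = (15/16) / (3/8) = 5/2.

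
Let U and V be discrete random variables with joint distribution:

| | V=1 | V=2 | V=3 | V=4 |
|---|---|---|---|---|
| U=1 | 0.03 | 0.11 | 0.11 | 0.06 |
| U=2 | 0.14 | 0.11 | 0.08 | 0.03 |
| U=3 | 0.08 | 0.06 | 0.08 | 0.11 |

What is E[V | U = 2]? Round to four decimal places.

P(U = 2) = 0.36.
Σ V·P over the event = 1·(0.14) + 2·(0.11) + 3·(0.08) + 4·(0.03) = 0.72.
E[V | U = 2] = (0.72) / (0.36) = 2.0000.

2.0000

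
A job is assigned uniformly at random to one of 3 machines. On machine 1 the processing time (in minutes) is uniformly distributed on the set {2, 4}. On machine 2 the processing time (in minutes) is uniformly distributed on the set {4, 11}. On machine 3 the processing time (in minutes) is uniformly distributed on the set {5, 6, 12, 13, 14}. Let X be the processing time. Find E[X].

E[X | machine 1] = (2+4)/2 = 3.
E[X | machine 2] = (4+11)/2 = 15/2.
E[X | machine 3] = (5+6+12+13+14)/5 = 10.
E[X] = (1/3)·(3) + (1/3)·(15/2) + (1/3)·(10) = 41/6.

41/6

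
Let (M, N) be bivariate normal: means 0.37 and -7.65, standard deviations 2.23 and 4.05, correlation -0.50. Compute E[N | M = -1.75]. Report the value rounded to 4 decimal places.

-5.7249

For a bivariate normal, E[N | M=x] = μ_N + ρ·(σ_N/σ_M)·(x − μ_M).
E[N | M=-1.75] = -7.65 + (-0.50)·(4.05/2.23)·(-1.75 − (0.37)) = -7.65 + (-0.90807)·(-2.12) = -5.7249.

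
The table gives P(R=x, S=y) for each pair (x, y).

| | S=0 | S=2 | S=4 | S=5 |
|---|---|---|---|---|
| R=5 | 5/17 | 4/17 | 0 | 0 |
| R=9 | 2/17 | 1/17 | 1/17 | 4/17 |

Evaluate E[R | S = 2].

29/5

P(S = 2) = 5/17.
Σ R·P over the event = 5·(4/17) + 9·(1/17) = 29/17.
E[R | S = 2] = (29/17) / (5/17) = 29/5.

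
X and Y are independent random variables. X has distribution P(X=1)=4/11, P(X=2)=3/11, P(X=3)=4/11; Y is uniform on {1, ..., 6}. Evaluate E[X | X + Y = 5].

2

P(X + Y = 5) = 1/6.
Summing X·P(x,y) over outcomes with X + Y = 5 gives 1/3.
E[X | X + Y = 5] = (1/3) / (1/6) = 2.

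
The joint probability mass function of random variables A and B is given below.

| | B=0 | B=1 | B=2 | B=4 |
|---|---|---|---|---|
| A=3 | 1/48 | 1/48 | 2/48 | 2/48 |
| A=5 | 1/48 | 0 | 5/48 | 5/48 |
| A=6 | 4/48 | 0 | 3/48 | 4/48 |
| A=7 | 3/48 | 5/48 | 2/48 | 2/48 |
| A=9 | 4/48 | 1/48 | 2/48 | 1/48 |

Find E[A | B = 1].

P(B = 1) = 7/48.
Σ A·P over the event = 3·(1/48) + 7·(5/48) + 9·(1/48) = 47/48.
E[A | B = 1] = (47/48) / (7/48) = 47/7.

47/7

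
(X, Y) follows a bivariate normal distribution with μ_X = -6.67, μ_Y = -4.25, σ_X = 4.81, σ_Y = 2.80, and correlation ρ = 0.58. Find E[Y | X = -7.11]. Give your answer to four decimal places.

For a bivariate normal, E[Y | X=x] = μ_Y + ρ·(σ_Y/σ_X)·(x − μ_X).
E[Y | X=-7.11] = -4.25 + (0.58)·(2.80/4.81)·(-7.11 − (-6.67)) = -4.25 + (0.33763)·(-0.44) = -4.3986.

-4.3986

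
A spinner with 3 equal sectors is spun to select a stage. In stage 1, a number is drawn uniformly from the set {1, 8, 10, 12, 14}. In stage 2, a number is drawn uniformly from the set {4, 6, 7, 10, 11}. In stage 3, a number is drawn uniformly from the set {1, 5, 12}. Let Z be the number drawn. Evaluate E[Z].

E[Z | stage 1] = (1+8+10+12+14)/5 = 9.
E[Z | stage 2] = (4+6+7+10+11)/5 = 38/5.
E[Z | stage 3] = (1+5+12)/3 = 6.
By the law of total expectation,
E[Z] = (1/3)·(9) + (1/3)·(38/5) + (1/3)·(6) = 113/15.

113/15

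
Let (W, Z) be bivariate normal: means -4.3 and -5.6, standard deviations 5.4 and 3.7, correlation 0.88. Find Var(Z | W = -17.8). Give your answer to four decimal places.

3.0885

For a bivariate normal, Var(Z | W=x) = σ_Z²(1 − ρ²).
Var(Z | W=-17.8) = (3.7)²·(1 − (0.88)²) = 13.69·0.2256 = 3.0885.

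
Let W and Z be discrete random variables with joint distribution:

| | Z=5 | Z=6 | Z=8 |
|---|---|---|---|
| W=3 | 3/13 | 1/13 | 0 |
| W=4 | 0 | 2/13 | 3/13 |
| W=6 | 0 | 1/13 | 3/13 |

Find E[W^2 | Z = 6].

P(Z = 6) = 4/13.
Summing W^2·P(W=x,Z=y) over the conditioning event gives 77/13.
E[W^2 | Z = 6] = (77/13) / (4/13) = 77/4.

77/4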